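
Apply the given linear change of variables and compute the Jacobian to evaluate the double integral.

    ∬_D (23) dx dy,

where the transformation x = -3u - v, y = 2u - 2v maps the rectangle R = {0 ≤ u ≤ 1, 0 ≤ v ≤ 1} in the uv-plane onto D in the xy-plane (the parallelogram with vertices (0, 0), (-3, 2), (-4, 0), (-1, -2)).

Compute the Jacobian determinant of (x, y) with respect to (u, v):

    ∂(x,y)/∂(u,v) = | -3  -1 | = (-3)(-2) - (-1)(2) = 8.
                   | 2  -2 |

Its absolute value is |J| = 8 (the area scaling factor).

Substituting x = -3u - v, y = 2u - 2v into the integrand,

    23 → 23,

so the integral becomes

    ∬_R (23) · |J| du dv = ∫_0^1 ∫_0^1 (184) dv du.

Inner (v): 184.
Outer (u): 184.

Therefore ∬_D (23) dx dy = 184.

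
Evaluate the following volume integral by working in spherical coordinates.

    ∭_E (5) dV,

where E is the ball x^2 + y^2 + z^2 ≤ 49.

In spherical coordinates, x = ρ sin(φ) cos(θ), y = ρ sin(φ) sin(θ), z = ρ cos(φ), and dV = ρ^2 sin(φ) dρ dφ dθ.

The integrand becomes 5, so

    ∭_E (5) dV = ∫_{0}^{2π} ∫_{0}^{π} ∫_{0}^{7} (5) · ρ^2 sin(φ) dρ dφ dθ.

Inner (ρ): 1715sin(φ)/3.
Middle (φ): 3430/3.
Outer (θ): 6860π/3.

Therefore the triple integral equals 6860π/3.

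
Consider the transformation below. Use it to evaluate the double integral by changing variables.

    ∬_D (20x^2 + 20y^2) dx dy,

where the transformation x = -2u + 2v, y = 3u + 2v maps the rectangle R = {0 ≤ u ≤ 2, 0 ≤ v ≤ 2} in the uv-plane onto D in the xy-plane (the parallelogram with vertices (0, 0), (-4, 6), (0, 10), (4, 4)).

Compute the Jacobian determinant of (x, y) with respect to (u, v):

    ∂(x,y)/∂(u,v) = | -2  2 | = (-2)(2) - (2)(3) = -10.
                   | 3  2 |

Its absolute value is |J| = 10 (the area scaling factor).

Substituting x = -2u + 2v, y = 3u + 2v into the integrand,

    20x^2 + 20y^2 → 260u^2 + 80u v + 160v^2,

so the integral becomes

    ∬_R (260u^2 + 80u v + 160v^2) · |J| du dv = ∫_0^2 ∫_0^2 (2600u^2 + 800u v + 1600v^2) dv du.

Inner (v): 5200u^2 + 1600u + 12800/3.
Outer (u): 25600.

Therefore ∬_D (20x^2 + 20y^2) dx dy = 25600.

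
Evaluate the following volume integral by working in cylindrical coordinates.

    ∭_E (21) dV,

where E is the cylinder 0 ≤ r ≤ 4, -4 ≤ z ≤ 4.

In cylindrical coordinates, x = r cos(θ), y = r sin(θ), z = z, and dV = r dr dθ dz.

The integrand becomes 21, so

    ∭_E (21) dV = ∫_{0}^{2π} ∫_{0}^{4} ∫_{-4}^{4} (21) · r dz dr dθ.

Inner (z): 168r.
Middle (r from 0 to 4): 1344.
Outer (θ): 2688π.

Therefore the triple integral equals 2688π.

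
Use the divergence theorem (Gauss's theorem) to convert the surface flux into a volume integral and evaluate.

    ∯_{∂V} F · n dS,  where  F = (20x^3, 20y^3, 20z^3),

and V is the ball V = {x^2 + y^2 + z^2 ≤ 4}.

By the divergence theorem,

    ∯_{∂V} F · n dS = ∭_V (∇ · F) dV.

Compute the divergence:
    ∇ · F = ∂F_x/∂x + ∂F_y/∂y + ∂F_z/∂z = 60x^2 + 60y^2 + 60z^2.

In spherical coordinates, x = ρ sin(φ) cos(θ), y = ρ sin(φ) sin(θ), z = ρ cos(φ), dV = ρ^2 sin(φ) dρ dφ dθ, with 0 ≤ ρ ≤ 2, 0 ≤ φ ≤ π, 0 ≤ θ ≤ 2π.

The integrand, after substitution and multiplying by the volume element, becomes (60ρ^2) · ρ^2 sin(φ), so

    ∭_V (∇·F) dV = ∫_0^{2π} ∫_0^{π} ∫_0^{2} (60ρ^2) · ρ^2 sin(φ) dρ dφ dθ.

Inner (ρ from 0 to 2): 384sin(φ).
Middle (φ from 0 to π): 768.
Outer (θ from 0 to 2π): 1536π.

Therefore ∯_{∂V} F · n dS = 1536π.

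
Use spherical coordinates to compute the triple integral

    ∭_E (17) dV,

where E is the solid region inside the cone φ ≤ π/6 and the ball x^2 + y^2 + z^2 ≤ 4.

In spherical coordinates, x = ρ sin(φ) cos(θ), y = ρ sin(φ) sin(θ), z = ρ cos(φ), and dV = ρ^2 sin(φ) dρ dφ dθ.

The integrand becomes 17, so

    ∭_E (17) dV = ∫_{0}^{2π} ∫_{0}^{π/6} ∫_{0}^{2} (17) · ρ^2 sin(φ) dρ dφ dθ.

Inner (ρ): 136sin(φ)/3.
Middle (φ): 136/3 - 68sqrt(3)/3.
Outer (θ): 136π (2 - sqrt(3))/3.

Therefore the triple integral equals 136π (2 - sqrt(3))/3.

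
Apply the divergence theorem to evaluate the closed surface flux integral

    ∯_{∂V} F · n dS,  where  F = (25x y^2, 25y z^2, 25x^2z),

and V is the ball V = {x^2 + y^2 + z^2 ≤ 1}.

By the divergence theorem,

    ∯_{∂V} F · n dS = ∭_V (∇ · F) dV.

Compute the divergence:
    ∇ · F = ∂F_x/∂x + ∂F_y/∂y + ∂F_z/∂z = 25y^2 + 25z^2 + 25x^2 = 25x^2 + 25y^2 + 25z^2.

In spherical coordinates, x = ρ sin(φ) cos(θ), y = ρ sin(φ) sin(θ), z = ρ cos(φ), dV = ρ^2 sin(φ) dρ dφ dθ, with 0 ≤ ρ ≤ 1, 0 ≤ φ ≤ π, 0 ≤ θ ≤ 2π.

The integrand, after substitution and multiplying by the volume element, becomes (25ρ^2) · ρ^2 sin(φ), so

    ∭_V (∇·F) dV = ∫_0^{2π} ∫_0^{π} ∫_0^{1} (25ρ^2) · ρ^2 sin(φ) dρ dφ dθ.

Inner (ρ from 0 to 1): 5sin(φ).
Middle (φ from 0 to π): 10.
Outer (θ from 0 to 2π): 20π.

Therefore ∯_{∂V} F · n dS = 20π.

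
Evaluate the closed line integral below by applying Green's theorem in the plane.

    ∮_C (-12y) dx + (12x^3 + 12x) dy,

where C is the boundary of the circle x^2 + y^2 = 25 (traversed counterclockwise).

Green's theorem converts the closed line integral into a double integral over the enclosed region D:

    ∮_C P dx + Q dy = ∬_D (∂Q/∂x - ∂P/∂y) dA.

Here P = -12y, Q = 12x^3 + 12x, so

    ∂Q/∂x = 36x^2 + 12,    ∂P/∂y = -12,
    ∂Q/∂x - ∂P/∂y = 36x^2 + 24.

D is the region x^2 + y^2 ≤ 25. Evaluating the double integral:

In polar coordinates (x = r cos θ, y = r sin θ, dA = r dr dθ) the integrand becomes 36r^2cos(θ)^2 + 24, so

    ∬_D (36x^2 + 24) dA = ∫_0^{2π} ∫_0^{5} (36r^2cos(θ)^2 + 24) · r dr dθ.

Inner (r from 0 to 5): 5625cos(θ)^2 + 300.
Outer (θ from 0 to 2π): 6225π.

Therefore ∮_C P dx + Q dy = 6225π.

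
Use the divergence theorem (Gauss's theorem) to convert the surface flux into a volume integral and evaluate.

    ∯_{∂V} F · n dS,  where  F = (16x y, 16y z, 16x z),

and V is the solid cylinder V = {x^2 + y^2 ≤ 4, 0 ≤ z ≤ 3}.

By the divergence theorem,

    ∯_{∂V} F · n dS = ∭_V (∇ · F) dV.

Compute the divergence:
    ∇ · F = ∂F_x/∂x + ∂F_y/∂y + ∂F_z/∂z = 16y + 16z + 16x = 16x + 16y + 16z.

In cylindrical coordinates, x = r cos(θ), y = r sin(θ), z = z, dV = r dr dθ dz, with 0 ≤ r ≤ 2, 0 ≤ θ ≤ 2π, 0 ≤ z ≤ 3.

The integrand, after substitution and multiplying by the volume element, becomes (16sqrt(2)r sin(θ + π/4) + 16z) · r, so

    ∭_V (∇·F) dV = ∫_0^{2π} ∫_0^{2} ∫_0^{3} (16sqrt(2)r sin(θ + π/4) + 16z) · r dz dr dθ.

Inner (z from 0 to 3): 24r (2sqrt(2)r sin(θ + π/4) + 3).
Middle (r from 0 to 2): 128sqrt(2)sin(θ + π/4) + 144.
Outer (θ from 0 to 2π): 288π.

Therefore ∯_{∂V} F · n dS = 288π.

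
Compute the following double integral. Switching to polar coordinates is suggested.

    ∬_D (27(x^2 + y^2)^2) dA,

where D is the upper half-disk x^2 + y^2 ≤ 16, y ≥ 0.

The region D is 0 ≤ r ≤ 4, 0 ≤ θ ≤ π in polar coordinates, where x = r cos(θ), y = r sin(θ), and dA = r dr dθ.

Under the substitution, the integrand becomes 27r^4, so

    ∬_D (27(x^2 + y^2)^2) dA = ∫_{0}^{π} ∫_{0}^{4} (27r^4) · r dr dθ.

Inner integral (in r): ∫_{0}^{4} (27r^4) · r dr = 18432.

Outer integral (in θ): ∫_{0}^{π} (18432) dθ = 18432π.

Therefore ∬_D (27(x^2 + y^2)^2) dA = 18432π.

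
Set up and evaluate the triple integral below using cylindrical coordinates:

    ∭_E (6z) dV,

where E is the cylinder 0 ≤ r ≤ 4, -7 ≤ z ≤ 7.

In cylindrical coordinates, x = r cos(θ), y = r sin(θ), z = z, and dV = r dr dθ dz.

The integrand becomes 6z, so

    ∭_E (6z) dV = ∫_{0}^{2π} ∫_{0}^{4} ∫_{-7}^{7} (6z) · r dz dr dθ.

Inner (z): 0.
Middle (r from 0 to 4): 0.
Outer (θ): 0.

Therefore the triple integral equals 0.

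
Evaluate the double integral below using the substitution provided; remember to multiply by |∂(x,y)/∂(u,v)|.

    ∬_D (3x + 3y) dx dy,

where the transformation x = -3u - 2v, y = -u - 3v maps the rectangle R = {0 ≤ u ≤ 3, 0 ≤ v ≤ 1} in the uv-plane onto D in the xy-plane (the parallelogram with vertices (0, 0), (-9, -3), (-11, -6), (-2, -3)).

Compute the Jacobian determinant of (x, y) with respect to (u, v):

    ∂(x,y)/∂(u,v) = | -3  -2 | = (-3)(-3) - (-2)(-1) = 7.
                   | -1  -3 |

Its absolute value is |J| = 7 (the area scaling factor).

Substituting x = -3u - 2v, y = -u - 3v into the integrand,

    3x + 3y → -12u - 15v,

so the integral becomes

    ∬_R (-12u - 15v) · |J| du dv = ∫_0^3 ∫_0^1 (-84u - 105v) dv du.

Inner (v): -84u - 105/2.
Outer (u): -1071/2.

Therefore ∬_D (3x + 3y) dx dy = -1071/2.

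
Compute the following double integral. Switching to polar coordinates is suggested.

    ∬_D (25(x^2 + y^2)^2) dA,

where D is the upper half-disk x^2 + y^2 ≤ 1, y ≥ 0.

The region D is 0 ≤ r ≤ 1, 0 ≤ θ ≤ π in polar coordinates, where x = r cos(θ), y = r sin(θ), and dA = r dr dθ.

Under the substitution, the integrand becomes 25r^4, so

    ∬_D (25(x^2 + y^2)^2) dA = ∫_{0}^{π} ∫_{0}^{1} (25r^4) · r dr dθ.

Inner integral (in r): ∫_{0}^{1} (25r^4) · r dr = 25/6.

Outer integral (in θ): ∫_{0}^{π} (25/6) dθ = 25π/6.

Therefore ∬_D (25(x^2 + y^2)^2) dA = 25π/6.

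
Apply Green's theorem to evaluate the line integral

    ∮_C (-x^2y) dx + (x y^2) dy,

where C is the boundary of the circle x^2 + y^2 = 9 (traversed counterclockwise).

Green's theorem converts the closed line integral into a double integral over the enclosed region D:

    ∮_C P dx + Q dy = ∬_D (∂Q/∂x - ∂P/∂y) dA.

Here P = -x^2y, Q = x y^2, so

    ∂Q/∂x = y^2,    ∂P/∂y = -x^2,
    ∂Q/∂x - ∂P/∂y = x^2 + y^2.

D is the region x^2 + y^2 ≤ 9. Evaluating the double integral:

In polar coordinates (x = r cos θ, y = r sin θ, dA = r dr dθ) the integrand becomes r^2, so

    ∬_D (x^2 + y^2) dA = ∫_0^{2π} ∫_0^{3} (r^2) · r dr dθ.

Inner (r from 0 to 3): 81/4.
Outer (θ from 0 to 2π): 81π/2.

Therefore ∮_C P dx + Q dy = 81π/2.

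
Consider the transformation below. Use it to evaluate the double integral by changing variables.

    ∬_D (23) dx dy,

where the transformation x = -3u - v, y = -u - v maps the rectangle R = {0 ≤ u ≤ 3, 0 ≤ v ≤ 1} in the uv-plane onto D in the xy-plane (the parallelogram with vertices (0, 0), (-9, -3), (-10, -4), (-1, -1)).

Compute the Jacobian determinant of (x, y) with respect to (u, v):

    ∂(x,y)/∂(u,v) = | -3  -1 | = (-3)(-1) - (-1)(-1) = 2.
                   | -1  -1 |

Its absolute value is |J| = 2 (the area scaling factor).

Substituting x = -3u - v, y = -u - v into the integrand,

    23 → 23,

so the integral becomes

    ∬_R (23) · |J| du dv = ∫_0^3 ∫_0^1 (46) dv du.

Inner (v): 46.
Outer (u): 138.

Therefore ∬_D (23) dx dy = 138.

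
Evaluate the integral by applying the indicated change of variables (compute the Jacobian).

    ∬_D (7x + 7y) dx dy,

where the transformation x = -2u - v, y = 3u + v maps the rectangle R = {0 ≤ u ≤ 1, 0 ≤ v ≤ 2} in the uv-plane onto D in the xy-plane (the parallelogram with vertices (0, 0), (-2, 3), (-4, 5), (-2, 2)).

Compute the Jacobian determinant of (x, y) with respect to (u, v):

    ∂(x,y)/∂(u,v) = | -2  -1 | = (-2)(1) - (-1)(3) = 1.
                   | 3  1 |

Its absolute value is |J| = 1 (the area scaling factor).

Substituting x = -2u - v, y = 3u + v into the integrand,

    7x + 7y → 7u,

so the integral becomes

    ∬_R (7u) · |J| du dv = ∫_0^1 ∫_0^2 (7u) dv du.

Inner (v): 14u.
Outer (u): 7.

Therefore ∬_D (7x + 7y) dx dy = 7.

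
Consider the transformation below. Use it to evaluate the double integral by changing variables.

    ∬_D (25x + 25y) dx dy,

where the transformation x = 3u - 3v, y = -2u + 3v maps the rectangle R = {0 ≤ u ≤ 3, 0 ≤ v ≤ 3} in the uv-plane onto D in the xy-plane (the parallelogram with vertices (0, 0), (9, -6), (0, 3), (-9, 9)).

Compute the Jacobian determinant of (x, y) with respect to (u, v):

    ∂(x,y)/∂(u,v) = | 3  -3 | = (3)(3) - (-3)(-2) = 3.
                   | -2  3 |

Its absolute value is |J| = 3 (the area scaling factor).

Substituting x = 3u - 3v, y = -2u + 3v into the integrand,

    25x + 25y → 25u,

so the integral becomes

    ∬_R (25u) · |J| du dv = ∫_0^3 ∫_0^3 (75u) dv du.

Inner (v): 225u.
Outer (u): 2025/2.

Therefore ∬_D (25x + 25y) dx dy = 2025/2.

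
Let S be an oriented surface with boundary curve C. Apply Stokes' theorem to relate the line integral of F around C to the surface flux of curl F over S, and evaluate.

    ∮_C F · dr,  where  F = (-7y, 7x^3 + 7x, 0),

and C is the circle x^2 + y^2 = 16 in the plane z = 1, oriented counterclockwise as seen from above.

Let S be the flat disk x^2 + y^2 ≤ 16 in the plane z = 1, with upward unit normal n̂ = ẑ. By Stokes' theorem,

    ∮_C F · dr = ∬_S (∇ × F) · n̂ dS = ∬_D (curl F)_z dA,

where D is the disk x^2 + y^2 ≤ 16.

Compute the curl of F = (-7y, 7x^3 + 7x, 0):
    (∇ × F)_x = ∂F_z/∂y - ∂F_y/∂z = 0,
    (∇ × F)_y = ∂F_x/∂z - ∂F_z/∂x = 0,
    (∇ × F)_z = ∂F_y/∂x - ∂F_x/∂y = 21x^2 + 14.

On z = 1, (curl F)_z = 21x^2 + 14.

Convert to polar (x = r cos θ, y = r sin θ, dA = r dr dθ); the integrand becomes 21r^2cos(θ)^2 + 14, so

    ∬_D (curl F)_z dA = ∫_0^{2π} ∫_0^{4} (21r^2cos(θ)^2 + 14) · r dr dθ.

Inner (r from 0 to 4): 1344cos(θ)^2 + 112.
Outer (θ from 0 to 2π): 1568π.

Therefore ∮_C F · dr = 1568π.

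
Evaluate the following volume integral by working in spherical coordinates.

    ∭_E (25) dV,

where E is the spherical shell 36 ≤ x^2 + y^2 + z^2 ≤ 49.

In spherical coordinates, x = ρ sin(φ) cos(θ), y = ρ sin(φ) sin(θ), z = ρ cos(φ), and dV = ρ^2 sin(φ) dρ dφ dθ.

The integrand becomes 25, so

    ∭_E (25) dV = ∫_{0}^{2π} ∫_{0}^{π} ∫_{6}^{7} (25) · ρ^2 sin(φ) dρ dφ dθ.

Inner (ρ): 3175sin(φ)/3.
Middle (φ): 6350/3.
Outer (θ): 12700π/3.

Therefore the triple integral equals 12700π/3.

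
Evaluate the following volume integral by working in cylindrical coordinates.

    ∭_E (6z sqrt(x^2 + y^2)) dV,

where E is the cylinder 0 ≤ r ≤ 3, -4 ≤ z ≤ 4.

In cylindrical coordinates, x = r cos(θ), y = r sin(θ), z = z, and dV = r dr dθ dz.

The integrand becomes 6r z, so

    ∭_E (6z sqrt(x^2 + y^2)) dV = ∫_{0}^{2π} ∫_{0}^{3} ∫_{-4}^{4} (6r z) · r dz dr dθ.

Inner (z): 0.
Middle (r from 0 to 3): 0.
Outer (θ): 0.

Therefore the triple integral equals 0.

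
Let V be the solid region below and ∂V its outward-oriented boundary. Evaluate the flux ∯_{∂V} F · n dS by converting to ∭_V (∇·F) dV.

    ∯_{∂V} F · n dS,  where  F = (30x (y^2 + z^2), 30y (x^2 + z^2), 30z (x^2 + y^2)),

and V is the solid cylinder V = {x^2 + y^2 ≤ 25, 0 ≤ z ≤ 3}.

By the divergence theorem,

    ∯_{∂V} F · n dS = ∭_V (∇ · F) dV.

Compute the divergence:
    ∇ · F = ∂F_x/∂x + ∂F_y/∂y + ∂F_z/∂z = 30y^2 + 30z^2 + 30x^2 + 30z^2 + 30x^2 + 30y^2 = 60x^2 + 60y^2 + 60z^2.

In cylindrical coordinates, x = r cos(θ), y = r sin(θ), z = z, dV = r dr dθ dz, with 0 ≤ r ≤ 5, 0 ≤ θ ≤ 2π, 0 ≤ z ≤ 3.

The integrand, after substitution and multiplying by the volume element, becomes (60r^2 + 60z^2) · r, so

    ∭_V (∇·F) dV = ∫_0^{2π} ∫_0^{5} ∫_0^{3} (60r^2 + 60z^2) · r dz dr dθ.

Inner (z from 0 to 3): 180r (r^2 + 3).
Middle (r from 0 to 5): 34875.
Outer (θ from 0 to 2π): 69750π.

Therefore ∯_{∂V} F · n dS = 69750π.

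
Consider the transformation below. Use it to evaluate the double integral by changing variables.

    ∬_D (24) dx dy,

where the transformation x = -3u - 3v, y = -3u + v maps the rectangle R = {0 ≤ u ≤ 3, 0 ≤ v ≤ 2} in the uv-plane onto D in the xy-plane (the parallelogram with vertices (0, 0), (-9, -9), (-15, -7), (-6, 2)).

Compute the Jacobian determinant of (x, y) with respect to (u, v):

    ∂(x,y)/∂(u,v) = | -3  -3 | = (-3)(1) - (-3)(-3) = -12.
                   | -3  1 |

Its absolute value is |J| = 12 (the area scaling factor).

Substituting x = -3u - 3v, y = -3u + v into the integrand,

    24 → 24,

so the integral becomes

    ∬_R (24) · |J| du dv = ∫_0^3 ∫_0^2 (288) dv du.

Inner (v): 576.
Outer (u): 1728.

Therefore ∬_D (24) dx dy = 1728.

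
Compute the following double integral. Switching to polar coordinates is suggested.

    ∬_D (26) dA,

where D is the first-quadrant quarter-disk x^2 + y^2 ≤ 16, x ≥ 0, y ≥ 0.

The region D is 0 ≤ r ≤ 4, 0 ≤ θ ≤ π/2 in polar coordinates, where x = r cos(θ), y = r sin(θ), and dA = r dr dθ.

Under the substitution, the integrand becomes 26, so

    ∬_D (26) dA = ∫_{0}^{π/2} ∫_{0}^{4} (26) · r dr dθ.

Inner integral (in r): ∫_{0}^{4} (26) · r dr = 208.

Outer integral (in θ): ∫_{0}^{π/2} (208) dθ = 104π.

Therefore ∬_D (26) dA = 104π.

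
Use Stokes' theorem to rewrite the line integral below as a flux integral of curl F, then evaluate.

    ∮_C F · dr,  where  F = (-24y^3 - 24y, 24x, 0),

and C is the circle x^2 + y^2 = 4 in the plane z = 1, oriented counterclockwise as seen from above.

Let S be the flat disk x^2 + y^2 ≤ 4 in the plane z = 1, with upward unit normal n̂ = ẑ. By Stokes' theorem,

    ∮_C F · dr = ∬_S (∇ × F) · n̂ dS = ∬_D (curl F)_z dA,

where D is the disk x^2 + y^2 ≤ 4.

Compute the curl of F = (-24y^3 - 24y, 24x, 0):
    (∇ × F)_x = ∂F_z/∂y - ∂F_y/∂z = 0,
    (∇ × F)_y = ∂F_x/∂z - ∂F_z/∂x = 0,
    (∇ × F)_z = ∂F_y/∂x - ∂F_x/∂y = 72y^2 + 48.

On z = 1, (curl F)_z = 72y^2 + 48.

Convert to polar (x = r cos θ, y = r sin θ, dA = r dr dθ); the integrand becomes 72r^2sin(θ)^2 + 48, so

    ∬_D (curl F)_z dA = ∫_0^{2π} ∫_0^{2} (72r^2sin(θ)^2 + 48) · r dr dθ.

Inner (r from 0 to 2): 288sin(θ)^2 + 96.
Outer (θ from 0 to 2π): 480π.

Therefore ∮_C F · dr = 480π.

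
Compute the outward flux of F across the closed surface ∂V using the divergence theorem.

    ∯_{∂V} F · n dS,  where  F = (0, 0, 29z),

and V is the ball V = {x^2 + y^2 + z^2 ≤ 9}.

By the divergence theorem,

    ∯_{∂V} F · n dS = ∭_V (∇ · F) dV.

Compute the divergence:
    ∇ · F = ∂F_x/∂x + ∂F_y/∂y + ∂F_z/∂z = 0 + 0 + 29 = 29.

In spherical coordinates, x = ρ sin(φ) cos(θ), y = ρ sin(φ) sin(θ), z = ρ cos(φ), dV = ρ^2 sin(φ) dρ dφ dθ, with 0 ≤ ρ ≤ 3, 0 ≤ φ ≤ π, 0 ≤ θ ≤ 2π.

The integrand, after substitution and multiplying by the volume element, becomes (29) · ρ^2 sin(φ), so

    ∭_V (∇·F) dV = ∫_0^{2π} ∫_0^{π} ∫_0^{3} (29) · ρ^2 sin(φ) dρ dφ dθ.

Inner (ρ from 0 to 3): 261sin(φ).
Middle (φ from 0 to π): 522.
Outer (θ from 0 to 2π): 1044π.

Therefore ∯_{∂V} F · n dS = 1044π.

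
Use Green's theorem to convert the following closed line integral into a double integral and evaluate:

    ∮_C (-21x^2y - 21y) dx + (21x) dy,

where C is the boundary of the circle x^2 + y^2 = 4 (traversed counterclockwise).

Green's theorem converts the closed line integral into a double integral over the enclosed region D:

    ∮_C P dx + Q dy = ∬_D (∂Q/∂x - ∂P/∂y) dA.

Here P = -21x^2y - 21y, Q = 21x, so

    ∂Q/∂x = 21,    ∂P/∂y = -21x^2 - 21,
    ∂Q/∂x - ∂P/∂y = 21x^2 + 42.

D is the region x^2 + y^2 ≤ 4. Evaluating the double integral:

In polar coordinates (x = r cos θ, y = r sin θ, dA = r dr dθ) the integrand becomes 21r^2cos(θ)^2 + 42, so

    ∬_D (21x^2 + 42) dA = ∫_0^{2π} ∫_0^{2} (21r^2cos(θ)^2 + 42) · r dr dθ.

Inner (r from 0 to 2): 84cos(θ)^2 + 84.
Outer (θ from 0 to 2π): 252π.

Therefore ∮_C P dx + Q dy = 252π.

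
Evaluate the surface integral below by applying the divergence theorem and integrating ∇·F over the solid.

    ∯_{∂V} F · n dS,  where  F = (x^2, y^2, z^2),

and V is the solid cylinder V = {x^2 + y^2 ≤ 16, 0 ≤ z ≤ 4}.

By the divergence theorem,

    ∯_{∂V} F · n dS = ∭_V (∇ · F) dV.

Compute the divergence:
    ∇ · F = ∂F_x/∂x + ∂F_y/∂y + ∂F_z/∂z = 2x + 2y + 2z.

In cylindrical coordinates, x = r cos(θ), y = r sin(θ), z = z, dV = r dr dθ dz, with 0 ≤ r ≤ 4, 0 ≤ θ ≤ 2π, 0 ≤ z ≤ 4.

The integrand, after substitution and multiplying by the volume element, becomes (2sqrt(2)r sin(θ + π/4) + 2z) · r, so

    ∭_V (∇·F) dV = ∫_0^{2π} ∫_0^{4} ∫_0^{4} (2sqrt(2)r sin(θ + π/4) + 2z) · r dz dr dθ.

Inner (z from 0 to 4): 8r (sqrt(2)r sin(θ + π/4) + 2).
Middle (r from 0 to 4): 512sqrt(2)sin(θ + π/4)/3 + 128.
Outer (θ from 0 to 2π): 256π.

Therefore ∯_{∂V} F · n dS = 256π.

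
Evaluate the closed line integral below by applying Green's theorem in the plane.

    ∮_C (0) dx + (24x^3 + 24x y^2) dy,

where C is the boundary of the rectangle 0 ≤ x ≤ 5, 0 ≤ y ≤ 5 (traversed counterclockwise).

Green's theorem converts the closed line integral into a double integral over the enclosed region D:

    ∮_C P dx + Q dy = ∬_D (∂Q/∂x - ∂P/∂y) dA.

Here P = 0, Q = 24x^3 + 24x y^2, so

    ∂Q/∂x = 72x^2 + 24y^2,    ∂P/∂y = 0,
    ∂Q/∂x - ∂P/∂y = 72x^2 + 24y^2.

D is the region 0 ≤ x ≤ 5, 0 ≤ y ≤ 5. Evaluating the double integral:

    ∬_D (72x^2 + 24y^2) dA = ∫_0^{5} ∫_0^{5} (72x^2 + 24y^2) dy dx.

Inner (y from 0 to 5): 360x^2 + 1000.
Outer (x from 0 to 5): 20000.

Therefore ∮_C P dx + Q dy = 20000.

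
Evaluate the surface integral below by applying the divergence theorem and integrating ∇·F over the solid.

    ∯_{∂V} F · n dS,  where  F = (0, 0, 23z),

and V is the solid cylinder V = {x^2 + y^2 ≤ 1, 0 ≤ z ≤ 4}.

By the divergence theorem,

    ∯_{∂V} F · n dS = ∭_V (∇ · F) dV.

Compute the divergence:
    ∇ · F = ∂F_x/∂x + ∂F_y/∂y + ∂F_z/∂z = 0 + 0 + 23 = 23.

In cylindrical coordinates, x = r cos(θ), y = r sin(θ), z = z, dV = r dr dθ dz, with 0 ≤ r ≤ 1, 0 ≤ θ ≤ 2π, 0 ≤ z ≤ 4.

The integrand, after substitution and multiplying by the volume element, becomes (23) · r, so

    ∭_V (∇·F) dV = ∫_0^{2π} ∫_0^{1} ∫_0^{4} (23) · r dz dr dθ.

Inner (z from 0 to 4): 92r.
Middle (r from 0 to 1): 46.
Outer (θ from 0 to 2π): 92π.

Therefore ∯_{∂V} F · n dS = 92π.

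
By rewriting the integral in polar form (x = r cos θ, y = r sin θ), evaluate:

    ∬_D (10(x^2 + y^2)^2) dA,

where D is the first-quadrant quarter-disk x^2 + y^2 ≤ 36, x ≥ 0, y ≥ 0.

The region D is 0 ≤ r ≤ 6, 0 ≤ θ ≤ π/2 in polar coordinates, where x = r cos(θ), y = r sin(θ), and dA = r dr dθ.

Under the substitution, the integrand becomes 10r^4, so

    ∬_D (10(x^2 + y^2)^2) dA = ∫_{0}^{π/2} ∫_{0}^{6} (10r^4) · r dr dθ.

Inner integral (in r): ∫_{0}^{6} (10r^4) · r dr = 77760.

Outer integral (in θ): ∫_{0}^{π/2} (77760) dθ = 38880π.

Therefore ∬_D (10(x^2 + y^2)^2) dA = 38880π.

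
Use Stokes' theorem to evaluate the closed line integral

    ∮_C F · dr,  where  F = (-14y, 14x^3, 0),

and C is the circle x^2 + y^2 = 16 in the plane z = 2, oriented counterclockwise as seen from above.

Let S be the flat disk x^2 + y^2 ≤ 16 in the plane z = 2, with upward unit normal n̂ = ẑ. By Stokes' theorem,

    ∮_C F · dr = ∬_S (∇ × F) · n̂ dS = ∬_D (curl F)_z dA,

where D is the disk x^2 + y^2 ≤ 16.

Compute the curl of F = (-14y, 14x^3, 0):
    (∇ × F)_x = ∂F_z/∂y - ∂F_y/∂z = 0,
    (∇ × F)_y = ∂F_x/∂z - ∂F_z/∂x = 0,
    (∇ × F)_z = ∂F_y/∂x - ∂F_x/∂y = 42x^2 + 14.

On z = 2, (curl F)_z = 42x^2 + 14.

Convert to polar (x = r cos θ, y = r sin θ, dA = r dr dθ); the integrand becomes 42r^2cos(θ)^2 + 14, so

    ∬_D (curl F)_z dA = ∫_0^{2π} ∫_0^{4} (42r^2cos(θ)^2 + 14) · r dr dθ.

Inner (r from 0 to 4): 2688cos(θ)^2 + 112.
Outer (θ from 0 to 2π): 2912π.

Therefore ∮_C F · dr = 2912π.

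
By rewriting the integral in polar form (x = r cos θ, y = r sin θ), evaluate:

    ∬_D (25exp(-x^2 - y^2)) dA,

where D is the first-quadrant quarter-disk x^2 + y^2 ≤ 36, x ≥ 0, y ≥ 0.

The region D is 0 ≤ r ≤ 6, 0 ≤ θ ≤ π/2 in polar coordinates, where x = r cos(θ), y = r sin(θ), and dA = r dr dθ.

Under the substitution, the integrand becomes 25exp(-r^2), so

    ∬_D (25exp(-x^2 - y^2)) dA = ∫_{0}^{π/2} ∫_{0}^{6} (25exp(-r^2)) · r dr dθ.

Inner integral (in r): ∫_{0}^{6} (25exp(-r^2)) · r dr = 25/2 - 25exp(-36)/2.

Outer integral (in θ): ∫_{0}^{π/2} (25/2 - 25exp(-36)/2) dθ = -25π (1 - exp(36))exp(-36)/4.

Therefore ∬_D (25exp(-x^2 - y^2)) dA = -25π (1 - exp(36))exp(-36)/4.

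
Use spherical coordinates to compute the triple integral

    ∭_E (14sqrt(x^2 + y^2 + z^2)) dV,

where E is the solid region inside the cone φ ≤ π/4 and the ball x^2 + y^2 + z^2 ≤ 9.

In spherical coordinates, x = ρ sin(φ) cos(θ), y = ρ sin(φ) sin(θ), z = ρ cos(φ), and dV = ρ^2 sin(φ) dρ dφ dθ.

The integrand becomes 14ρ, so

    ∭_E (14sqrt(x^2 + y^2 + z^2)) dV = ∫_{0}^{2π} ∫_{0}^{π/4} ∫_{0}^{3} (14ρ) · ρ^2 sin(φ) dρ dφ dθ.

Inner (ρ): 567sin(φ)/2.
Middle (φ): 567/2 - 567sqrt(2)/4.
Outer (θ): 567π (2 - sqrt(2))/2.

Therefore the triple integral equals 567π (2 - sqrt(2))/2.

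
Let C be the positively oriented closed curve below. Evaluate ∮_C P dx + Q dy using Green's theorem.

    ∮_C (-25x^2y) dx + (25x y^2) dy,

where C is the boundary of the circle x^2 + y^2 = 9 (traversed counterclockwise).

Green's theorem converts the closed line integral into a double integral over the enclosed region D:

    ∮_C P dx + Q dy = ∬_D (∂Q/∂x - ∂P/∂y) dA.

Here P = -25x^2y, Q = 25x y^2, so

    ∂Q/∂x = 25y^2,    ∂P/∂y = -25x^2,
    ∂Q/∂x - ∂P/∂y = 25x^2 + 25y^2.

D is the region x^2 + y^2 ≤ 9. Evaluating the double integral:

In polar coordinates (x = r cos θ, y = r sin θ, dA = r dr dθ) the integrand becomes 25r^2, so

    ∬_D (25x^2 + 25y^2) dA = ∫_0^{2π} ∫_0^{3} (25r^2) · r dr dθ.

Inner (r from 0 to 3): 2025/4.
Outer (θ from 0 to 2π): 2025π/2.

Therefore ∮_C P dx + Q dy = 2025π/2.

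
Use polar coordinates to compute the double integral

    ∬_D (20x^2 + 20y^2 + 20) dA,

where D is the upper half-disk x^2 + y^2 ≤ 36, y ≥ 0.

The region D is 0 ≤ r ≤ 6, 0 ≤ θ ≤ π in polar coordinates, where x = r cos(θ), y = r sin(θ), and dA = r dr dθ.

Under the substitution, the integrand becomes 20r^2 + 20, so

    ∬_D (20x^2 + 20y^2 + 20) dA = ∫_{0}^{π} ∫_{0}^{6} (20r^2 + 20) · r dr dθ.

Inner integral (in r): ∫_{0}^{6} (20r^2 + 20) · r dr = 6840.

Outer integral (in θ): ∫_{0}^{π} (6840) dθ = 6840π.

Therefore ∬_D (20x^2 + 20y^2 + 20) dA = 6840π.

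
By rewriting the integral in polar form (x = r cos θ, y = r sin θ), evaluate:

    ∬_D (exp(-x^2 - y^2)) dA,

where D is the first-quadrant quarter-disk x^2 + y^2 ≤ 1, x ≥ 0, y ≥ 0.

The region D is 0 ≤ r ≤ 1, 0 ≤ θ ≤ π/2 in polar coordinates, where x = r cos(θ), y = r sin(θ), and dA = r dr dθ.

Under the substitution, the integrand becomes exp(-r^2), so

    ∬_D (exp(-x^2 - y^2)) dA = ∫_{0}^{π/2} ∫_{0}^{1} (exp(-r^2)) · r dr dθ.

Inner integral (in r): ∫_{0}^{1} (exp(-r^2)) · r dr = -(1 - e)exp(-1)/2.

Outer integral (in θ): ∫_{0}^{π/2} (-(1 - e)exp(-1)/2) dθ = -π exp(-1)/4 + π/4.

Therefore ∬_D (exp(-x^2 - y^2)) dA = -π exp(-1)/4 + π/4.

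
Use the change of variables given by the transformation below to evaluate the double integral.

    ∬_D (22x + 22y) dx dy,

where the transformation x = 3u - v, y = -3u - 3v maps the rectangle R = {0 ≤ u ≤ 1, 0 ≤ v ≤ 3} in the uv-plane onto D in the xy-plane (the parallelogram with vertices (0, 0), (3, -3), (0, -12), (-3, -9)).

Compute the Jacobian determinant of (x, y) with respect to (u, v):

    ∂(x,y)/∂(u,v) = | 3  -1 | = (3)(-3) - (-1)(-3) = -12.
                   | -3  -3 |

Its absolute value is |J| = 12 (the area scaling factor).

Substituting x = 3u - v, y = -3u - 3v into the integrand,

    22x + 22y → -88v,

so the integral becomes

    ∬_R (-88v) · |J| du dv = ∫_0^1 ∫_0^3 (-1056v) dv du.

Inner (v): -4752.
Outer (u): -4752.

Therefore ∬_D (22x + 22y) dx dy = -4752.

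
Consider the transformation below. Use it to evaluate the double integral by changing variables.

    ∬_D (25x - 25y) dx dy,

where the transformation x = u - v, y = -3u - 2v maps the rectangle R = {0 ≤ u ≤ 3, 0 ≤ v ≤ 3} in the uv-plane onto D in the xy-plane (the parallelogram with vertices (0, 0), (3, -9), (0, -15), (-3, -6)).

Compute the Jacobian determinant of (x, y) with respect to (u, v):

    ∂(x,y)/∂(u,v) = | 1  -1 | = (1)(-2) - (-1)(-3) = -5.
                   | -3  -2 |

Its absolute value is |J| = 5 (the area scaling factor).

Substituting x = u - v, y = -3u - 2v into the integrand,

    25x - 25y → 100u + 25v,

so the integral becomes

    ∬_R (100u + 25v) · |J| du dv = ∫_0^3 ∫_0^3 (500u + 125v) dv du.

Inner (v): 1500u + 1125/2.
Outer (u): 16875/2.

Therefore ∬_D (25x - 25y) dx dy = 16875/2.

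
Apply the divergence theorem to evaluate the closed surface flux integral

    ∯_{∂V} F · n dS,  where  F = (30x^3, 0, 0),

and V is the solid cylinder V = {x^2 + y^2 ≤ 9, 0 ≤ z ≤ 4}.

By the divergence theorem,

    ∯_{∂V} F · n dS = ∭_V (∇ · F) dV.

Compute the divergence:
    ∇ · F = ∂F_x/∂x + ∂F_y/∂y + ∂F_z/∂z = 90x^2 + 0 + 0 = 90x^2.

In cylindrical coordinates, x = r cos(θ), y = r sin(θ), z = z, dV = r dr dθ dz, with 0 ≤ r ≤ 3, 0 ≤ θ ≤ 2π, 0 ≤ z ≤ 4.

The integrand, after substitution and multiplying by the volume element, becomes (90r^2cos(θ)^2) · r, so

    ∭_V (∇·F) dV = ∫_0^{2π} ∫_0^{3} ∫_0^{4} (90r^2cos(θ)^2) · r dz dr dθ.

Inner (z from 0 to 4): 360r^3cos(θ)^2.
Middle (r from 0 to 3): 7290cos(θ)^2.
Outer (θ from 0 to 2π): 7290π.

Therefore ∯_{∂V} F · n dS = 7290π.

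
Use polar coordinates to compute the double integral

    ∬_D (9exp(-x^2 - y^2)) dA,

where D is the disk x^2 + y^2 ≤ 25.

The region D is 0 ≤ r ≤ 5, 0 ≤ θ ≤ 2π in polar coordinates, where x = r cos(θ), y = r sin(θ), and dA = r dr dθ.

Under the substitution, the integrand becomes 9exp(-r^2), so

    ∬_D (9exp(-x^2 - y^2)) dA = ∫_{0}^{2π} ∫_{0}^{5} (9exp(-r^2)) · r dr dθ.

Inner integral (in r): ∫_{0}^{5} (9exp(-r^2)) · r dr = 9/2 - 9exp(-25)/2.

Outer integral (in θ): ∫_{0}^{2π} (9/2 - 9exp(-25)/2) dθ = -9π exp(-25) + 9π.

Therefore ∬_D (9exp(-x^2 - y^2)) dA = -9π exp(-25) + 9π.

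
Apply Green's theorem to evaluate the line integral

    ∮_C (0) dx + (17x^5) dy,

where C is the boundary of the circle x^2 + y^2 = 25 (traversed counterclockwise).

Green's theorem converts the closed line integral into a double integral over the enclosed region D:

    ∮_C P dx + Q dy = ∬_D (∂Q/∂x - ∂P/∂y) dA.

Here P = 0, Q = 17x^5, so

    ∂Q/∂x = 85x^4,    ∂P/∂y = 0,
    ∂Q/∂x - ∂P/∂y = 85x^4.

D is the region x^2 + y^2 ≤ 25. Evaluating the double integral:

In polar coordinates (x = r cos θ, y = r sin θ, dA = r dr dθ) the integrand becomes 85r^4cos(θ)^4, so

    ∬_D (85x^4) dA = ∫_0^{2π} ∫_0^{5} (85r^4cos(θ)^4) · r dr dθ.

Inner (r from 0 to 5): 1328125cos(θ)^4/6.
Outer (θ from 0 to 2π): 1328125π/8.

Therefore ∮_C P dx + Q dy = 1328125π/8.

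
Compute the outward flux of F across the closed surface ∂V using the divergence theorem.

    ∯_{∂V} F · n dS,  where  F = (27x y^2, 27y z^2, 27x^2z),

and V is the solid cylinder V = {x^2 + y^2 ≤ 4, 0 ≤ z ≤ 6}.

By the divergence theorem,

    ∯_{∂V} F · n dS = ∭_V (∇ · F) dV.

Compute the divergence:
    ∇ · F = ∂F_x/∂x + ∂F_y/∂y + ∂F_z/∂z = 27y^2 + 27z^2 + 27x^2 = 27x^2 + 27y^2 + 27z^2.

In cylindrical coordinates, x = r cos(θ), y = r sin(θ), z = z, dV = r dr dθ dz, with 0 ≤ r ≤ 2, 0 ≤ θ ≤ 2π, 0 ≤ z ≤ 6.

The integrand, after substitution and multiplying by the volume element, becomes (27r^2 + 27z^2) · r, so

    ∭_V (∇·F) dV = ∫_0^{2π} ∫_0^{2} ∫_0^{6} (27r^2 + 27z^2) · r dz dr dθ.

Inner (z from 0 to 6): 162r (r^2 + 12).
Middle (r from 0 to 2): 4536.
Outer (θ from 0 to 2π): 9072π.

Therefore ∯_{∂V} F · n dS = 9072π.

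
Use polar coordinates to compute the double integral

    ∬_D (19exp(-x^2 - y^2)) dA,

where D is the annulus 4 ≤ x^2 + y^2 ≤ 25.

The region D is 2 ≤ r ≤ 5, 0 ≤ θ ≤ 2π in polar coordinates, where x = r cos(θ), y = r sin(θ), and dA = r dr dθ.

Under the substitution, the integrand becomes 19exp(-r^2), so

    ∬_D (19exp(-x^2 - y^2)) dA = ∫_{0}^{2π} ∫_{2}^{5} (19exp(-r^2)) · r dr dθ.

Inner integral (in r): ∫_{2}^{5} (19exp(-r^2)) · r dr = -(19 - 19exp(21))exp(-25)/2.

Outer integral (in θ): ∫_{0}^{2π} (-(19 - 19exp(21))exp(-25)/2) dθ = -19π (1 - exp(21))exp(-25).

Therefore ∬_D (19exp(-x^2 - y^2)) dA = -19π (1 - exp(21))exp(-25).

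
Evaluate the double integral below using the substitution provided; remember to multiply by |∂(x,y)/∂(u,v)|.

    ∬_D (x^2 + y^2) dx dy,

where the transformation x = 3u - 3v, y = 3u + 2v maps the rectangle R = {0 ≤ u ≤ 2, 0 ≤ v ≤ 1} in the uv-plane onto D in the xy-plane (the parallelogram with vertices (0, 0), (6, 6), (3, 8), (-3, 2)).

Compute the Jacobian determinant of (x, y) with respect to (u, v):

    ∂(x,y)/∂(u,v) = | 3  -3 | = (3)(2) - (-3)(3) = 15.
                   | 3  2 |

Its absolute value is |J| = 15 (the area scaling factor).

Substituting x = 3u - 3v, y = 3u + 2v into the integrand,

    x^2 + y^2 → 18u^2 - 6u v + 13v^2,

so the integral becomes

    ∬_R (18u^2 - 6u v + 13v^2) · |J| du dv = ∫_0^2 ∫_0^1 (270u^2 - 90u v + 195v^2) dv du.

Inner (v): 270u^2 - 45u + 65.
Outer (u): 760.

Therefore ∬_D (x^2 + y^2) dx dy = 760.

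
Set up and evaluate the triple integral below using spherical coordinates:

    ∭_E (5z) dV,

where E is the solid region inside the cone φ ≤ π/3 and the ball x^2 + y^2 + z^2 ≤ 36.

In spherical coordinates, x = ρ sin(φ) cos(θ), y = ρ sin(φ) sin(θ), z = ρ cos(φ), and dV = ρ^2 sin(φ) dρ dφ dθ.

The integrand becomes 5ρ cos(φ), so

    ∭_E (5z) dV = ∫_{0}^{2π} ∫_{0}^{π/3} ∫_{0}^{6} (5ρ cos(φ)) · ρ^2 sin(φ) dρ dφ dθ.

Inner (ρ): 810sin(2φ).
Middle (φ): 1215/2.
Outer (θ): 1215π.

Therefore the triple integral equals 1215π.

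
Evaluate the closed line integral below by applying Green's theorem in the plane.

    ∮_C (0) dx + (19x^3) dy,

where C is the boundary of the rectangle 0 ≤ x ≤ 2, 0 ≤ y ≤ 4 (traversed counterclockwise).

Green's theorem converts the closed line integral into a double integral over the enclosed region D:

    ∮_C P dx + Q dy = ∬_D (∂Q/∂x - ∂P/∂y) dA.

Here P = 0, Q = 19x^3, so

    ∂Q/∂x = 57x^2,    ∂P/∂y = 0,
    ∂Q/∂x - ∂P/∂y = 57x^2.

D is the region 0 ≤ x ≤ 2, 0 ≤ y ≤ 4. Evaluating the double integral:

    ∬_D (57x^2) dA = ∫_0^{2} ∫_0^{4} (57x^2) dy dx.

Inner (y from 0 to 4): 228x^2.
Outer (x from 0 to 2): 608.

Therefore ∮_C P dx + Q dy = 608.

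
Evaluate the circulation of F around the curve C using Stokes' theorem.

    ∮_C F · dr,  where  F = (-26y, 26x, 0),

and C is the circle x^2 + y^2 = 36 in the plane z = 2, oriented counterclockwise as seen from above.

Let S be the flat disk x^2 + y^2 ≤ 36 in the plane z = 2, with upward unit normal n̂ = ẑ. By Stokes' theorem,

    ∮_C F · dr = ∬_S (∇ × F) · n̂ dS = ∬_D (curl F)_z dA,

where D is the disk x^2 + y^2 ≤ 36.

Compute the curl of F = (-26y, 26x, 0):
    (∇ × F)_x = ∂F_z/∂y - ∂F_y/∂z = 0,
    (∇ × F)_y = ∂F_x/∂z - ∂F_z/∂x = 0,
    (∇ × F)_z = ∂F_y/∂x - ∂F_x/∂y = 52.

On z = 2, (curl F)_z = 52.

Convert to polar (x = r cos θ, y = r sin θ, dA = r dr dθ); the integrand becomes 52, so

    ∬_D (curl F)_z dA = ∫_0^{2π} ∫_0^{6} (52) · r dr dθ.

Inner (r from 0 to 6): 936.
Outer (θ from 0 to 2π): 1872π.

Therefore ∮_C F · dr = 1872π.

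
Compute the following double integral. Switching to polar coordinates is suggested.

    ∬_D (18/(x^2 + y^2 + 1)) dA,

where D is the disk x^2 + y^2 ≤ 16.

The region D is 0 ≤ r ≤ 4, 0 ≤ θ ≤ 2π in polar coordinates, where x = r cos(θ), y = r sin(θ), and dA = r dr dθ.

Under the substitution, the integrand becomes 18/(r^2 + 1), so

    ∬_D (18/(x^2 + y^2 + 1)) dA = ∫_{0}^{2π} ∫_{0}^{4} (18/(r^2 + 1)) · r dr dθ.

Inner integral (in r): ∫_{0}^{4} (18/(r^2 + 1)) · r dr = log(118587876497).

Outer integral (in θ): ∫_{0}^{2π} (log(118587876497)) dθ = 18π log(17).

Therefore ∬_D (18/(x^2 + y^2 + 1)) dA = 18π log(17).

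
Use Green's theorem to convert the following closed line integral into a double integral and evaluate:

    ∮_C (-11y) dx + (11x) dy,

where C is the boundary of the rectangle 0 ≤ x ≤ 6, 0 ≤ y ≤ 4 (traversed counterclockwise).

Green's theorem converts the closed line integral into a double integral over the enclosed region D:

    ∮_C P dx + Q dy = ∬_D (∂Q/∂x - ∂P/∂y) dA.

Here P = -11y, Q = 11x, so

    ∂Q/∂x = 11,    ∂P/∂y = -11,
    ∂Q/∂x - ∂P/∂y = 22.

D is the region 0 ≤ x ≤ 6, 0 ≤ y ≤ 4. Evaluating the double integral:

    ∬_D (22) dA = ∫_0^{6} ∫_0^{4} (22) dy dx.

Inner (y from 0 to 4): 88.
Outer (x from 0 to 6): 528.

Therefore ∮_C P dx + Q dy = 528.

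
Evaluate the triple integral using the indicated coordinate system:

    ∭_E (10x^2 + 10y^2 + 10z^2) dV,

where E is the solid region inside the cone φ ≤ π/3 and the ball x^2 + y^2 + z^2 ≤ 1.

In spherical coordinates, x = ρ sin(φ) cos(θ), y = ρ sin(φ) sin(θ), z = ρ cos(φ), and dV = ρ^2 sin(φ) dρ dφ dθ.

The integrand becomes 10ρ^2, so

    ∭_E (10x^2 + 10y^2 + 10z^2) dV = ∫_{0}^{2π} ∫_{0}^{π/3} ∫_{0}^{1} (10ρ^2) · ρ^2 sin(φ) dρ dφ dθ.

Inner (ρ): 2sin(φ).
Middle (φ): 1.
Outer (θ): 2π.

Therefore the triple integral equals 2π.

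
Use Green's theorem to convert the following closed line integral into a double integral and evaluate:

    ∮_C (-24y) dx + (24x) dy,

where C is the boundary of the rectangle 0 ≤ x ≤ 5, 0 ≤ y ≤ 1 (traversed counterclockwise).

Green's theorem converts the closed line integral into a double integral over the enclosed region D:

    ∮_C P dx + Q dy = ∬_D (∂Q/∂x - ∂P/∂y) dA.

Here P = -24y, Q = 24x, so

    ∂Q/∂x = 24,    ∂P/∂y = -24,
    ∂Q/∂x - ∂P/∂y = 48.

D is the region 0 ≤ x ≤ 5, 0 ≤ y ≤ 1. Evaluating the double integral:

    ∬_D (48) dA = ∫_0^{5} ∫_0^{1} (48) dy dx.

Inner (y from 0 to 1): 48.
Outer (x from 0 to 5): 240.

Therefore ∮_C P dx + Q dy = 240.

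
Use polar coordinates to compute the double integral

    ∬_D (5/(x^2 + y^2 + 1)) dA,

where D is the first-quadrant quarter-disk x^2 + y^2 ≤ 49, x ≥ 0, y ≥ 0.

The region D is 0 ≤ r ≤ 7, 0 ≤ θ ≤ π/2 in polar coordinates, where x = r cos(θ), y = r sin(θ), and dA = r dr dθ.

Under the substitution, the integrand becomes 5/(r^2 + 1), so

    ∬_D (5/(x^2 + y^2 + 1)) dA = ∫_{0}^{π/2} ∫_{0}^{7} (5/(r^2 + 1)) · r dr dθ.

Inner integral (in r): ∫_{0}^{7} (5/(r^2 + 1)) · r dr = 5log(50)/2.

Outer integral (in θ): ∫_{0}^{π/2} (5log(50)/2) dθ = 5π log(50)/4.

Therefore ∬_D (5/(x^2 + y^2 + 1)) dA = 5π log(50)/4.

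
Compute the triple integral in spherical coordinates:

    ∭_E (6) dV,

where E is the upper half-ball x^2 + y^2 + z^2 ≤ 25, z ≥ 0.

In spherical coordinates, x = ρ sin(φ) cos(θ), y = ρ sin(φ) sin(θ), z = ρ cos(φ), and dV = ρ^2 sin(φ) dρ dφ dθ.

The integrand becomes 6, so

    ∭_E (6) dV = ∫_{0}^{2π} ∫_{0}^{π/2} ∫_{0}^{5} (6) · ρ^2 sin(φ) dρ dφ dθ.

Inner (ρ): 250sin(φ).
Middle (φ): 250.
Outer (θ): 500π.

Therefore the triple integral equals 500π.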